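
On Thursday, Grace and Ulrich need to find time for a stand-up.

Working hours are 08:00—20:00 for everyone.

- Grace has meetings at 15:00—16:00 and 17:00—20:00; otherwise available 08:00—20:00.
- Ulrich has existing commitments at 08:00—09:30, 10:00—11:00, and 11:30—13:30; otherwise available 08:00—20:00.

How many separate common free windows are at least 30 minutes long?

4

Grace free within 08:00–20:00: 08:00–15:00, 16:00–17:00.
Ulrich free within 08:00–20:00: 09:30–10:00, 11:00–11:30, 13:30–20:00.
Grace ∩ Ulrich: 09:30–10:00, 11:00–11:30, 13:30–15:00, 16:00–17:00.
Windows ≥ 30 min: 09:30–10:00, 11:00–11:30, 13:30–15:00, 16:00–17:00.
That's 4 windows.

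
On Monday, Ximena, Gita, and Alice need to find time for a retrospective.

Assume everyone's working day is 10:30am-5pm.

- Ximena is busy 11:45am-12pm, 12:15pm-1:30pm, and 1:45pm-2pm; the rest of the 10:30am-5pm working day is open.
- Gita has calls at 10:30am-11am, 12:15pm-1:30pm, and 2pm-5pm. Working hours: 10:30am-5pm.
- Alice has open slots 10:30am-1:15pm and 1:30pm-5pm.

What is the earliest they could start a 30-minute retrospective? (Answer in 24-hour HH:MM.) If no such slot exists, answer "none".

Ximena free within 10:30–17:00: 10:30–11:45, 12:00–12:15, 13:30–13:45, 14:00–17:00.
Gita free within 10:30–17:00: 11:00–12:15, 13:30–14:00.
Ximena ∩ Gita: 11:00–11:45, 12:00–12:15, 13:30–13:45.
Ximena ∩ Gita ∩ Alice: 11:00–11:45, 12:00–12:15, 13:30–13:45.
Windows ≥ 30 min: 11:00–11:45.
Earliest such window starts at 11:00.

11:00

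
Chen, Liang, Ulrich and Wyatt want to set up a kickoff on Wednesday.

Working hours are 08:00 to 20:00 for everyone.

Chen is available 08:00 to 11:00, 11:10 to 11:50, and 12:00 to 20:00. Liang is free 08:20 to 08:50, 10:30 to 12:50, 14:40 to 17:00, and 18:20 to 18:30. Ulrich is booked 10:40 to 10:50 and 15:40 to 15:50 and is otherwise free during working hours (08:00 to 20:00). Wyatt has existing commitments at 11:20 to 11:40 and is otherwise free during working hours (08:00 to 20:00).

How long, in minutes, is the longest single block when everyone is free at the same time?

70 minutes

Ulrich free within 08:00–20:00: 08:00–10:40, 10:50–15:40, 15:50–20:00.
Wyatt free within 08:00–20:00: 08:00–11:20, 11:40–20:00.
Chen ∩ Liang: 08:20–08:50, 10:30–11:00, 11:10–11:50, 12:00–12:50, 14:40–17:00, 18:20–18:30.
Chen ∩ Liang ∩ Ulrich: 08:20–08:50, 10:30–10:40, 10:50–11:00, 11:10–11:50, 12:00–12:50, 14:40–15:40, 15:50–17:00, 18:20–18:30.
Chen ∩ Liang ∩ Ulrich ∩ Wyatt: 08:20–08:50, 10:30–10:40, 10:50–11:00, 11:10–11:20, 11:40–11:50, 12:00–12:50, 14:40–15:40, 15:50–17:00, 18:20–18:30.
Common window lengths: 30, 10, 10, 10, 10, 50, 60, 70, 10 min; longest is 70.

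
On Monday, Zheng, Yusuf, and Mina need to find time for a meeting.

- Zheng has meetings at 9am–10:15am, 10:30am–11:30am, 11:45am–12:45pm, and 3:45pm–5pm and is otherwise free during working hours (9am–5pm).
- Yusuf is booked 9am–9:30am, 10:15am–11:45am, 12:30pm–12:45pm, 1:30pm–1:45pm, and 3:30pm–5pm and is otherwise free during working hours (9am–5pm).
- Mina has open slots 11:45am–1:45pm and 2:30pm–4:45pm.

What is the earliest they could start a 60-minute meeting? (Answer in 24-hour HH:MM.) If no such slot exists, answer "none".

14:30

Zheng free within 09:00–17:00: 10:15–10:30, 11:30–11:45, 12:45–15:45.
Yusuf free within 09:00–17:00: 09:30–10:15, 11:45–12:30, 12:45–13:30, 13:45–15:30.
Zheng ∩ Yusuf: 12:45–13:30, 13:45–15:30.
Zheng ∩ Yusuf ∩ Mina: 12:45–13:30, 14:30–15:30.
Windows ≥ 60 min: 14:30–15:30.
Earliest such window starts at 14:30.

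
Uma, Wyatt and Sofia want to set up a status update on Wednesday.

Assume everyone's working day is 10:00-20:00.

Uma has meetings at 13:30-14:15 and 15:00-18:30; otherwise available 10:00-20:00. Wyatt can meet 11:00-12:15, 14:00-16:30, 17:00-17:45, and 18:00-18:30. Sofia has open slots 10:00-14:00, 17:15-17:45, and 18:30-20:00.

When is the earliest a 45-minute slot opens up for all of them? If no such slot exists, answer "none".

11:00

Uma free within 10:00–20:00: 10:00–13:30, 14:15–15:00, 18:30–20:00.
Uma ∩ Wyatt: 11:00–12:15, 14:15–15:00.
Uma ∩ Wyatt ∩ Sofia: 11:00–12:15.
Windows ≥ 45 min: 11:00–12:15.
Earliest such window starts at 11:00.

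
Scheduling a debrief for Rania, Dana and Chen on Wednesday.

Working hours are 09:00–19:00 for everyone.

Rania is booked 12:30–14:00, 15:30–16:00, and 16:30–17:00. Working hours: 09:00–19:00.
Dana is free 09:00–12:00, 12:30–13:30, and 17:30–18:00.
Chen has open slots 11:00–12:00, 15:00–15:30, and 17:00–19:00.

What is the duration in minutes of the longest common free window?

Rania free within 09:00–19:00: 09:00–12:30, 14:00–15:30, 16:00–16:30, 17:00–19:00.
Rania ∩ Dana: 09:00–12:00, 17:30–18:00.
Rania ∩ Dana ∩ Chen: 11:00–12:00, 17:30–18:00.
Common window lengths: 60, 30 min; longest is 60.

60 minutes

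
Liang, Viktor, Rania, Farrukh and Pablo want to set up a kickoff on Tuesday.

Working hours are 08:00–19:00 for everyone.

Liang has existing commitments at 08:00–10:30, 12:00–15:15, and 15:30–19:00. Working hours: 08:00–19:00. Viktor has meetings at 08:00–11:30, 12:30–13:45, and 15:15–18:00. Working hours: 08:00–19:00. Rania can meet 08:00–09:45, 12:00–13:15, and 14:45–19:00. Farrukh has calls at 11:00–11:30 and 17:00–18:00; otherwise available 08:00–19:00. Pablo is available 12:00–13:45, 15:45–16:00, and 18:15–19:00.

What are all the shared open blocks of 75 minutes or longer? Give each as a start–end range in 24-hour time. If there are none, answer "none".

none

Liang free within 08:00–19:00: 10:30–12:00, 15:15–15:30.
Viktor free within 08:00–19:00: 11:30–12:30, 13:45–15:15, 18:00–19:00.
Farrukh free within 08:00–19:00: 08:00–11:00, 11:30–17:00, 18:00–19:00.
Liang ∩ Viktor: 11:30–12:00.
Liang ∩ Viktor ∩ Rania: (none).
Liang ∩ Viktor ∩ Rania ∩ Farrukh: (none).
Liang ∩ Viktor ∩ Rania ∩ Farrukh ∩ Pablo: (none).
Windows ≥ 75 min: (none).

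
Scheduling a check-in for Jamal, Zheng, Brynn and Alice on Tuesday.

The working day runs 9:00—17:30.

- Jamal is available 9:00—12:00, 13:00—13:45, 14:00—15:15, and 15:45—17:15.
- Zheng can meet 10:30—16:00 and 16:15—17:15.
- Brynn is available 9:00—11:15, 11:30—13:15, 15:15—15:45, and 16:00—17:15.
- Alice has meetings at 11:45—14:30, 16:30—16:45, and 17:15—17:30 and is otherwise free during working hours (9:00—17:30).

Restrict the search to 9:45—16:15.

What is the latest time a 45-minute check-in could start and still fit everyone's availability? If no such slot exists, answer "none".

Alice free within 09:00–17:30: 09:00–11:45, 14:30–16:30, 16:45–17:15.
Jamal ∩ Zheng: 10:30–12:00, 13:00–13:45, 14:00–15:15, 15:45–16:00, 16:15–17:15.
Jamal ∩ Zheng ∩ Brynn: 10:30–11:15, 11:30–12:00, 13:00–13:15, 16:15–17:15.
Jamal ∩ Zheng ∩ Brynn ∩ Alice: 10:30–11:15, 11:30–11:45, 16:15–16:30, 16:45–17:15.
Restricted to 09:45–16:15: 10:30–11:15, 11:30–11:45.
Windows ≥ 45 min: 10:30–11:15.
Latest start in the last window 10:30–11:15 is 11:15 − 45 min = 10:30.

10:30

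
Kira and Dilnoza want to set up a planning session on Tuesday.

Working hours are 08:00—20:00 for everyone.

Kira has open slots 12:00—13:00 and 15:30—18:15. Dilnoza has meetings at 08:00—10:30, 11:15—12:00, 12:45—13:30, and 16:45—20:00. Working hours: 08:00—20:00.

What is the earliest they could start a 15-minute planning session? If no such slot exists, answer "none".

12:00

Dilnoza free within 08:00–20:00: 10:30–11:15, 12:00–12:45, 13:30–16:45.
Kira ∩ Dilnoza: 12:00–12:45, 15:30–16:45.
Windows ≥ 15 min: 12:00–12:45, 15:30–16:45.
Earliest such window starts at 12:00.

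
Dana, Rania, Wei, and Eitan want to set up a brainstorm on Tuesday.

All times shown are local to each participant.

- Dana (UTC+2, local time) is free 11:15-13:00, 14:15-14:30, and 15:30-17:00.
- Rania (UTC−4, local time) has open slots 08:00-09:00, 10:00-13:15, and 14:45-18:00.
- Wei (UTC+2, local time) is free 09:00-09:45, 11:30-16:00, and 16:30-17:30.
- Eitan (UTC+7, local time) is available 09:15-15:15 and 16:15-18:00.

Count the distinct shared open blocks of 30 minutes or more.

Dana → UTC: 09:15–11:00, 12:15–12:30, 13:30–15:00.
Rania → UTC: 12:00–13:00, 14:00–17:15, 18:45–22:00.
Wei → UTC: 07:00–07:45, 09:30–14:00, 14:30–15:30.
Eitan → UTC: 02:15–08:15, 09:15–11:00.
Dana ∩ Rania: 12:15–12:30, 14:00–15:00.
Dana ∩ Rania ∩ Wei: 12:15–12:30, 14:30–15:00.
Dana ∩ Rania ∩ Wei ∩ Eitan: (none).
Windows ≥ 30 min: (none).
That's 0 windows.

0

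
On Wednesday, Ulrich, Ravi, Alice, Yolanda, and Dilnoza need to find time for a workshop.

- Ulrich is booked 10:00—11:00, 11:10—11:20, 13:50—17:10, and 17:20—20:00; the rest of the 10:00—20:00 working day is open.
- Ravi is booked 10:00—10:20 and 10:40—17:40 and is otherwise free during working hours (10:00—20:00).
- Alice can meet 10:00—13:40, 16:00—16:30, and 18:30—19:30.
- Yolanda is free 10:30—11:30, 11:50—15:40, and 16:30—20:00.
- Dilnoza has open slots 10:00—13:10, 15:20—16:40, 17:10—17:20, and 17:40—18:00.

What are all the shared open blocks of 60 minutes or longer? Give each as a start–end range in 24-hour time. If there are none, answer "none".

none

Ulrich free within 10:00–20:00: 11:00–11:10, 11:20–13:50, 17:10–17:20.
Ravi free within 10:00–20:00: 10:20–10:40, 17:40–20:00.
Ulrich ∩ Ravi: (none).
Ulrich ∩ Ravi ∩ Alice: (none).
Ulrich ∩ Ravi ∩ Alice ∩ Yolanda: (none).
Ulrich ∩ Ravi ∩ Alice ∩ Yolanda ∩ Dilnoza: (none).
Windows ≥ 60 min: (none).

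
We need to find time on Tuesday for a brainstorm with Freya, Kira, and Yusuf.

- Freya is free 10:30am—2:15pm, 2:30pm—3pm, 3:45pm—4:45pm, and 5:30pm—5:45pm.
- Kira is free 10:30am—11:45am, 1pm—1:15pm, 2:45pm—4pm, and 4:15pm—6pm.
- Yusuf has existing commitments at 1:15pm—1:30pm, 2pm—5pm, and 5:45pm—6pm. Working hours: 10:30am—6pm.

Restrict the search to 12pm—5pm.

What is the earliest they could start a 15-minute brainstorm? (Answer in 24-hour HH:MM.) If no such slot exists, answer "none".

13:00

Yusuf free within 10:30–18:00: 10:30–13:15, 13:30–14:00, 17:00–17:45.
Freya ∩ Kira: 10:30–11:45, 13:00–13:15, 14:45–15:00, 15:45–16:00, 16:15–16:45, 17:30–17:45.
Freya ∩ Kira ∩ Yusuf: 10:30–11:45, 13:00–13:15, 17:30–17:45.
Restricted to 12:00–17:00: 13:00–13:15.
Windows ≥ 15 min: 13:00–13:15.
Earliest such window starts at 13:00.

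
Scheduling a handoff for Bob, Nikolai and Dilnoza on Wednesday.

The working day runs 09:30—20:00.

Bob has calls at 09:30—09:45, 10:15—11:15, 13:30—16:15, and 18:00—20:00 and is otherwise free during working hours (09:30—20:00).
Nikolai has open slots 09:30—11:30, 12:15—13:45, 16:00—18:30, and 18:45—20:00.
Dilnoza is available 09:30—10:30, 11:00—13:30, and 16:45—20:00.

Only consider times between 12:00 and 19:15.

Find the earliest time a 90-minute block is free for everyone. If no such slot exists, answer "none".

none

Bob free within 09:30–20:00: 09:45–10:15, 11:15–13:30, 16:15–18:00.
Bob ∩ Nikolai: 09:45–10:15, 11:15–11:30, 12:15–13:30, 16:15–18:00.
Bob ∩ Nikolai ∩ Dilnoza: 09:45–10:15, 11:15–11:30, 12:15–13:30, 16:45–18:00.
Restricted to 12:00–19:15: 12:15–13:30, 16:45–18:00.
Windows ≥ 90 min: (none).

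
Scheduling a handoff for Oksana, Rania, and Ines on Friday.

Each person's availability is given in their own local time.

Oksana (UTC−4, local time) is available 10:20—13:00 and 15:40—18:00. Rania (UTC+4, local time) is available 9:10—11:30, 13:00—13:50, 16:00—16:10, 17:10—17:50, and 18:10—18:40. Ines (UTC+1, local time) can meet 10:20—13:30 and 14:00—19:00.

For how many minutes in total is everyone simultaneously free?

Oksana → UTC: 14:20–17:00, 19:40–22:00.
Rania → UTC: 05:10–07:30, 09:00–09:50, 12:00–12:10, 13:10–13:50, 14:10–14:40.
Ines → UTC: 09:20–12:30, 13:00–18:00.
Oksana ∩ Rania: 14:20–14:40.
Oksana ∩ Rania ∩ Ines: 14:20–14:40.
Total common minutes: 20.

20 minutes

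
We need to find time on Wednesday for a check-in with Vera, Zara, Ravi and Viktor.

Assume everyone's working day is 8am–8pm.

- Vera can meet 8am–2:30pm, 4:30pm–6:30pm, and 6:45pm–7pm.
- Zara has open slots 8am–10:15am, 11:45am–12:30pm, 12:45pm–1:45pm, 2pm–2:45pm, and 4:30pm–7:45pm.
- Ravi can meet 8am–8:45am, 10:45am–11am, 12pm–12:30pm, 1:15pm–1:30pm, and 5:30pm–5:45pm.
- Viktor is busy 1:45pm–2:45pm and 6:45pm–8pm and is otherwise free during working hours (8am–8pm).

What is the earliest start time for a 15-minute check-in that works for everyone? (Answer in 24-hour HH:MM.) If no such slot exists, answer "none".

08:00

Viktor free within 08:00–20:00: 08:00–13:45, 14:45–18:45.
Vera ∩ Zara: 08:00–10:15, 11:45–12:30, 12:45–13:45, 14:00–14:30, 16:30–18:30, 18:45–19:00.
Vera ∩ Zara ∩ Ravi: 08:00–08:45, 12:00–12:30, 13:15–13:30, 17:30–17:45.
Vera ∩ Zara ∩ Ravi ∩ Viktor: 08:00–08:45, 12:00–12:30, 13:15–13:30, 17:30–17:45.
Windows ≥ 15 min: 08:00–08:45, 12:00–12:30, 13:15–13:30, 17:30–17:45.
Earliest such window starts at 08:00.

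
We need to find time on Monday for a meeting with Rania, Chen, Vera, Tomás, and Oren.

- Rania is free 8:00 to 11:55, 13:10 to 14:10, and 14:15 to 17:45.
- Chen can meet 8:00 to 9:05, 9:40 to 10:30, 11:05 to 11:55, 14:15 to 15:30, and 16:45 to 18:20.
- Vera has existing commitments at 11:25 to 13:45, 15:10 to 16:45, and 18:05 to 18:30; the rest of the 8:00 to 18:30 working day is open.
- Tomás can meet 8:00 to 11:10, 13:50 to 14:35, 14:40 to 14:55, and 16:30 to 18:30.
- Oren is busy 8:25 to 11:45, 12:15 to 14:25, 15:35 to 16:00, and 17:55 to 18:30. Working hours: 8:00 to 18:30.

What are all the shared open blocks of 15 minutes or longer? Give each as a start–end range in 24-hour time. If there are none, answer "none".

08:00–08:25, 14:40–14:55, 16:45–17:45

Vera free within 08:00–18:30: 08:00–11:25, 13:45–15:10, 16:45–18:05.
Oren free within 08:00–18:30: 08:00–08:25, 11:45–12:15, 14:25–15:35, 16:00–17:55.
Rania ∩ Chen: 08:00–09:05, 09:40–10:30, 11:05–11:55, 14:15–15:30, 16:45–17:45.
Rania ∩ Chen ∩ Vera: 08:00–09:05, 09:40–10:30, 11:05–11:25, 14:15–15:10, 16:45–17:45.
Rania ∩ Chen ∩ Vera ∩ Tomás: 08:00–09:05, 09:40–10:30, 11:05–11:10, 14:15–14:35, 14:40–14:55, 16:45–17:45.
Rania ∩ Chen ∩ Vera ∩ Tomás ∩ Oren: 08:00–08:25, 14:25–14:35, 14:40–14:55, 16:45–17:45.
Windows ≥ 15 min: 08:00–08:25, 14:40–14:55, 16:45–17:45.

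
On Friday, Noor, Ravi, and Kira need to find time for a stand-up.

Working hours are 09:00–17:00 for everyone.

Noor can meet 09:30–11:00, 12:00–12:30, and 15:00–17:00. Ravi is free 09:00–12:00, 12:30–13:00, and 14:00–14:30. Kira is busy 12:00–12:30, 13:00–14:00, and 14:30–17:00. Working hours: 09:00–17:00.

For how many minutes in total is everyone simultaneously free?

90 minutes

Kira free within 09:00–17:00: 09:00–12:00, 12:30–13:00, 14:00–14:30.
Noor ∩ Ravi: 09:30–11:00.
Noor ∩ Ravi ∩ Kira: 09:30–11:00.
Total common minutes: 90.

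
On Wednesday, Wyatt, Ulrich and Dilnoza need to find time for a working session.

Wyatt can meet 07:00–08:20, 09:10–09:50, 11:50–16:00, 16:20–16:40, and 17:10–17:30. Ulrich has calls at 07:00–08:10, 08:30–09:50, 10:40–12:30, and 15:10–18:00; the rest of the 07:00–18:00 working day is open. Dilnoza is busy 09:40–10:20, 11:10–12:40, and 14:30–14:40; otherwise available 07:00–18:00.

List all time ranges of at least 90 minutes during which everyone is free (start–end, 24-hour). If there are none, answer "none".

Ulrich free within 07:00–18:00: 08:10–08:30, 09:50–10:40, 12:30–15:10.
Dilnoza free within 07:00–18:00: 07:00–09:40, 10:20–11:10, 12:40–14:30, 14:40–18:00.
Wyatt ∩ Ulrich: 08:10–08:20, 12:30–15:10.
Wyatt ∩ Ulrich ∩ Dilnoza: 08:10–08:20, 12:40–14:30, 14:40–15:10.
Windows ≥ 90 min: 12:40–14:30.

12:40–14:30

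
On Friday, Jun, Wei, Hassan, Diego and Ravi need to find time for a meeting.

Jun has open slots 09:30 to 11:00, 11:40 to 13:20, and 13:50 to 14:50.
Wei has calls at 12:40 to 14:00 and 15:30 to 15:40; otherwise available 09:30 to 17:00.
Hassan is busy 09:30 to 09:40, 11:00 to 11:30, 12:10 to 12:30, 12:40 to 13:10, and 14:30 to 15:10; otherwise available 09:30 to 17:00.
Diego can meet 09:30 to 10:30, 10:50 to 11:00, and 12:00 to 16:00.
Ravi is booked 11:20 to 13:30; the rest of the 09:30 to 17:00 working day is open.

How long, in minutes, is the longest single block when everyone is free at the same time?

Wei free within 09:30–17:00: 09:30–12:40, 14:00–15:30, 15:40–17:00.
Hassan free within 09:30–17:00: 09:40–11:00, 11:30–12:10, 12:30–12:40, 13:10–14:30, 15:10–17:00.
Ravi free within 09:30–17:00: 09:30–11:20, 13:30–17:00.
Jun ∩ Wei: 09:30–11:00, 11:40–12:40, 14:00–14:50.
Jun ∩ Wei ∩ Hassan: 09:40–11:00, 11:40–12:10, 12:30–12:40, 14:00–14:30.
Jun ∩ Wei ∩ Hassan ∩ Diego: 09:40–10:30, 10:50–11:00, 12:00–12:10, 12:30–12:40, 14:00–14:30.
Jun ∩ Wei ∩ Hassan ∩ Diego ∩ Ravi: 09:40–10:30, 10:50–11:00, 14:00–14:30.
Common window lengths: 50, 10, 30 min; longest is 50.

50 minutes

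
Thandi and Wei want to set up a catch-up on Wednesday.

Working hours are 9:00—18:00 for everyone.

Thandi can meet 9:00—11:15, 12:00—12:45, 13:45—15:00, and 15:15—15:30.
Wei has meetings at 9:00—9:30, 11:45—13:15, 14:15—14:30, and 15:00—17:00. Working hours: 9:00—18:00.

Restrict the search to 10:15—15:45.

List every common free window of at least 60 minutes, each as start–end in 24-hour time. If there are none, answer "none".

10:15–11:15

Wei free within 09:00–18:00: 09:30–11:45, 13:15–14:15, 14:30–15:00, 17:00–18:00.
Thandi ∩ Wei: 09:30–11:15, 13:45–14:15, 14:30–15:00.
Restricted to 10:15–15:45: 10:15–11:15, 13:45–14:15, 14:30–15:00.
Windows ≥ 60 min: 10:15–11:15.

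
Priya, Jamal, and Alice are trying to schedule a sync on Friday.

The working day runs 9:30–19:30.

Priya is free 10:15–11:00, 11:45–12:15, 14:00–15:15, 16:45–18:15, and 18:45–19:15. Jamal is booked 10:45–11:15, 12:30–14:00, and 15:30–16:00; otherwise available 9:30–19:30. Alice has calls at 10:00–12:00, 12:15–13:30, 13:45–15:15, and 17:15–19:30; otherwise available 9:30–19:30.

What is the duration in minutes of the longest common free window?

30 minutes

Jamal free within 09:30–19:30: 09:30–10:45, 11:15–12:30, 14:00–15:30, 16:00–19:30.
Alice free within 09:30–19:30: 09:30–10:00, 12:00–12:15, 13:30–13:45, 15:15–17:15.
Priya ∩ Jamal: 10:15–10:45, 11:45–12:15, 14:00–15:15, 16:45–18:15, 18:45–19:15.
Priya ∩ Jamal ∩ Alice: 12:00–12:15, 16:45–17:15.
Common window lengths: 15, 30 min; longest is 30.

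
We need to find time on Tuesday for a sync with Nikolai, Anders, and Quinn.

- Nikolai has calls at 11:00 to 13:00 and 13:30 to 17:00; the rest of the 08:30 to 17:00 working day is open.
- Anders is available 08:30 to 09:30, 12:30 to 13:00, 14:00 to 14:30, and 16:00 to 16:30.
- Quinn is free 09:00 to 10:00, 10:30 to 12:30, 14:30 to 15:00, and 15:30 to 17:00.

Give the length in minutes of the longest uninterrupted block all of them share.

Nikolai free within 08:30–17:00: 08:30–11:00, 13:00–13:30.
Nikolai ∩ Anders: 08:30–09:30.
Nikolai ∩ Anders ∩ Quinn: 09:00–09:30.
Single common window of 30 minutes.

30 minutes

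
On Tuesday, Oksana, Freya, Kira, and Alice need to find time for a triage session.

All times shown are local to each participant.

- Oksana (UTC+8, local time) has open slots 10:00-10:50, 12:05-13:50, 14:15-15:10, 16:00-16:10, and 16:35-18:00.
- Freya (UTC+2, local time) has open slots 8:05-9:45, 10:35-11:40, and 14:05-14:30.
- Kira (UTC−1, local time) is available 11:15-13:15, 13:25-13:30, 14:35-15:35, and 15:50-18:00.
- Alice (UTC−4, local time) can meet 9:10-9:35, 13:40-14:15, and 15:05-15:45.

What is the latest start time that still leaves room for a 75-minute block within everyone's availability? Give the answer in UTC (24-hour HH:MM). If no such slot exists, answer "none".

none

Oksana → UTC: 02:00–02:50, 04:05–05:50, 06:15–07:10, 08:00–08:10, 08:35–10:00.
Freya → UTC: 06:05–07:45, 08:35–09:40, 12:05–12:30.
Kira → UTC: 12:15–14:15, 14:25–14:30, 15:35–16:35, 16:50–19:00.
Alice → UTC: 13:10–13:35, 17:40–18:15, 19:05–19:45.
Oksana ∩ Freya: 06:15–07:10, 08:35–09:40.
Oksana ∩ Freya ∩ Kira: (none).
Oksana ∩ Freya ∩ Kira ∩ Alice: (none).
Windows ≥ 75 min: (none).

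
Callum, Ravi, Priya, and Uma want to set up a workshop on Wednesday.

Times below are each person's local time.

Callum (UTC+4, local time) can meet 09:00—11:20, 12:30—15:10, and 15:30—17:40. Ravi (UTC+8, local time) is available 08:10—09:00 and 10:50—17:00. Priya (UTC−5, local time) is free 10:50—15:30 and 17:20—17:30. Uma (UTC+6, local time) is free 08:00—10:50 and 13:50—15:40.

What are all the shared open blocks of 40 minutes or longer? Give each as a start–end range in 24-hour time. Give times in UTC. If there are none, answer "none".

none

Callum → UTC: 05:00–07:20, 08:30–11:10, 11:30–13:40.
Ravi → UTC: 00:10–01:00, 02:50–09:00.
Priya → UTC: 15:50–20:30, 22:20–22:30.
Uma → UTC: 02:00–04:50, 07:50–09:40.
Callum ∩ Ravi: 05:00–07:20, 08:30–09:00.
Callum ∩ Ravi ∩ Priya: (none).
Callum ∩ Ravi ∩ Priya ∩ Uma: (none).
Windows ≥ 40 min: (none).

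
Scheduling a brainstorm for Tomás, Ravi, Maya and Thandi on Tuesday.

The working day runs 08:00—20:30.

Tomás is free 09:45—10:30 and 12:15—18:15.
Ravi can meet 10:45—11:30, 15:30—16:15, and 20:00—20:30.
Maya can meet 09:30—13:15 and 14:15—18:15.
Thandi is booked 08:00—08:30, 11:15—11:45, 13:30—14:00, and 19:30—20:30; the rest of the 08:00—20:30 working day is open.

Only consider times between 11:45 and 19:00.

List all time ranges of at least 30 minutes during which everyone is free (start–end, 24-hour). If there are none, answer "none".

Thandi free within 08:00–20:30: 08:30–11:15, 11:45–13:30, 14:00–19:30.
Tomás ∩ Ravi: 15:30–16:15.
Tomás ∩ Ravi ∩ Maya: 15:30–16:15.
Tomás ∩ Ravi ∩ Maya ∩ Thandi: 15:30–16:15.
Restricted to 11:45–19:00: 15:30–16:15.
Windows ≥ 30 min: 15:30–16:15.

15:30–16:15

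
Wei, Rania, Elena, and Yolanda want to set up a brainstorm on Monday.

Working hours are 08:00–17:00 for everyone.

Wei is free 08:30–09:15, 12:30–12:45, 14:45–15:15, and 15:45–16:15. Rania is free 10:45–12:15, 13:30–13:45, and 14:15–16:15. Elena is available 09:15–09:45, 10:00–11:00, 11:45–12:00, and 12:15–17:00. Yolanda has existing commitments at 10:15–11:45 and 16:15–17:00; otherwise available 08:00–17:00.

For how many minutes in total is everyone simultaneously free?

Yolanda free within 08:00–17:00: 08:00–10:15, 11:45–16:15.
Wei ∩ Rania: 14:45–15:15, 15:45–16:15.
Wei ∩ Rania ∩ Elena: 14:45–15:15, 15:45–16:15.
Wei ∩ Rania ∩ Elena ∩ Yolanda: 14:45–15:15, 15:45–16:15.
Total common minutes: 30 + 30 = 60.

60 minutes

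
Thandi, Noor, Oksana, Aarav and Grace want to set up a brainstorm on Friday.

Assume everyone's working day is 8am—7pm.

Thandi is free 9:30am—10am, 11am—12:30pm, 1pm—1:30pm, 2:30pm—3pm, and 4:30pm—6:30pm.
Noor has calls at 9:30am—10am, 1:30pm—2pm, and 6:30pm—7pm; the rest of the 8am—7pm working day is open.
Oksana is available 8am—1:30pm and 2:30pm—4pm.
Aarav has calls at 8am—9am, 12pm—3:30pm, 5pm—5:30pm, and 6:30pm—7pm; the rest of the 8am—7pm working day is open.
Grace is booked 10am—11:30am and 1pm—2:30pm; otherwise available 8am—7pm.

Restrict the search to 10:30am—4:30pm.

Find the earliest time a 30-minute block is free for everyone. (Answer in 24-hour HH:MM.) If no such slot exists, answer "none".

11:30

Noor free within 08:00–19:00: 08:00–09:30, 10:00–13:30, 14:00–18:30.
Aarav free within 08:00–19:00: 09:00–12:00, 15:30–17:00, 17:30–18:30.
Grace free within 08:00–19:00: 08:00–10:00, 11:30–13:00, 14:30–19:00.
Thandi ∩ Noor: 11:00–12:30, 13:00–13:30, 14:30–15:00, 16:30–18:30.
Thandi ∩ Noor ∩ Oksana: 11:00–12:30, 13:00–13:30, 14:30–15:00.
Thandi ∩ Noor ∩ Oksana ∩ Aarav: 11:00–12:00.
Thandi ∩ Noor ∩ Oksana ∩ Aarav ∩ Grace: 11:30–12:00.
Restricted to 10:30–16:30: 11:30–12:00.
Windows ≥ 30 min: 11:30–12:00.
Earliest such window starts at 11:30.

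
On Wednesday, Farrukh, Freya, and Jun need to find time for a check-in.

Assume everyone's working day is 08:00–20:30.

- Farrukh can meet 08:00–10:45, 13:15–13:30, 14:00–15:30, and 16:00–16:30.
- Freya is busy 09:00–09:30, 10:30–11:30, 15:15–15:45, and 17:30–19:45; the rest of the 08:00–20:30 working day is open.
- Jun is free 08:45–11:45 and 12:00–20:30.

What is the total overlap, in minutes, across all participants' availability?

Freya free within 08:00–20:30: 08:00–09:00, 09:30–10:30, 11:30–15:15, 15:45–17:30, 19:45–20:30.
Farrukh ∩ Freya: 08:00–09:00, 09:30–10:30, 13:15–13:30, 14:00–15:15, 16:00–16:30.
Farrukh ∩ Freya ∩ Jun: 08:45–09:00, 09:30–10:30, 13:15–13:30, 14:00–15:15, 16:00–16:30.
Total common minutes: 15 + 60 + 15 + 75 + 30 = 195.

195 minutes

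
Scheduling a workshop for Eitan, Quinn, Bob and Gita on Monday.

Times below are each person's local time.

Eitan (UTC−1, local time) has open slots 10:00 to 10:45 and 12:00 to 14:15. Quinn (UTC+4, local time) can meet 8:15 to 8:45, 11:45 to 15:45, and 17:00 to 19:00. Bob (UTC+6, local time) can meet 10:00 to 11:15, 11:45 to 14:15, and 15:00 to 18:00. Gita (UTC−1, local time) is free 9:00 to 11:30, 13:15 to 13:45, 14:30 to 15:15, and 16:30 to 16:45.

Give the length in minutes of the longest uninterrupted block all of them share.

Eitan → UTC: 11:00–11:45, 13:00–15:15.
Quinn → UTC: 04:15–04:45, 07:45–11:45, 13:00–15:00.
Bob → UTC: 04:00–05:15, 05:45–08:15, 09:00–12:00.
Gita → UTC: 10:00–12:30, 14:15–14:45, 15:30–16:15, 17:30–17:45.
Eitan ∩ Quinn: 11:00–11:45, 13:00–15:00.
Eitan ∩ Quinn ∩ Bob: 11:00–11:45.
Eitan ∩ Quinn ∩ Bob ∩ Gita: 11:00–11:45.
Single common window of 45 minutes.

45 minutes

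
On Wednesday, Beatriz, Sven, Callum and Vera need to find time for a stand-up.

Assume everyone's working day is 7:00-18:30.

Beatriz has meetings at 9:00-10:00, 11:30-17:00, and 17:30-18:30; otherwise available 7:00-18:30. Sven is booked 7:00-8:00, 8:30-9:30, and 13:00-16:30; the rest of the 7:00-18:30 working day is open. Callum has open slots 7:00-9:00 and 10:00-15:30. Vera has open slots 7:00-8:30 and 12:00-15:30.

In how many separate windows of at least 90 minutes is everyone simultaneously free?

Beatriz free within 07:00–18:30: 07:00–09:00, 10:00–11:30, 17:00–17:30.
Sven free within 07:00–18:30: 08:00–08:30, 09:30–13:00, 16:30–18:30.
Beatriz ∩ Sven: 08:00–08:30, 10:00–11:30, 17:00–17:30.
Beatriz ∩ Sven ∩ Callum: 08:00–08:30, 10:00–11:30.
Beatriz ∩ Sven ∩ Callum ∩ Vera: 08:00–08:30.
Windows ≥ 90 min: (none).
That's 0 windows.

0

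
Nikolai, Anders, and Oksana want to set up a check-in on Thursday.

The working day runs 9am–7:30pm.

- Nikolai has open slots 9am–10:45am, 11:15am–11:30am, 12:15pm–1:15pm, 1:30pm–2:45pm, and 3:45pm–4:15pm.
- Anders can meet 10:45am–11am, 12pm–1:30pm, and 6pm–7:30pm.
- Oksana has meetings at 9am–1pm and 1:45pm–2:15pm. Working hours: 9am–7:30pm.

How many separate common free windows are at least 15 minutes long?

1

Oksana free within 09:00–19:30: 13:00–13:45, 14:15–19:30.
Nikolai ∩ Anders: 12:15–13:15.
Nikolai ∩ Anders ∩ Oksana: 13:00–13:15.
Windows ≥ 15 min: 13:00–13:15.
That's 1 window.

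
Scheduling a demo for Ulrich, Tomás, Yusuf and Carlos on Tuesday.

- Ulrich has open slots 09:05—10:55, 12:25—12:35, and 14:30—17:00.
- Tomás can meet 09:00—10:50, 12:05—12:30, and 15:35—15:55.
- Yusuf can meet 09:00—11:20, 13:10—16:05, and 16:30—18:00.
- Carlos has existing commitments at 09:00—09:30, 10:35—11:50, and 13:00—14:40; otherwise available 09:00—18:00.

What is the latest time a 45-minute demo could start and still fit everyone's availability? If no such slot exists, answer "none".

09:50

Carlos free within 09:00–18:00: 09:30–10:35, 11:50–13:00, 14:40–18:00.
Ulrich ∩ Tomás: 09:05–10:50, 12:25–12:30, 15:35–15:55.
Ulrich ∩ Tomás ∩ Yusuf: 09:05–10:50, 15:35–15:55.
Ulrich ∩ Tomás ∩ Yusuf ∩ Carlos: 09:30–10:35, 15:35–15:55.
Windows ≥ 45 min: 09:30–10:35.
Latest start in the last window 09:30–10:35 is 10:35 − 45 min = 09:50.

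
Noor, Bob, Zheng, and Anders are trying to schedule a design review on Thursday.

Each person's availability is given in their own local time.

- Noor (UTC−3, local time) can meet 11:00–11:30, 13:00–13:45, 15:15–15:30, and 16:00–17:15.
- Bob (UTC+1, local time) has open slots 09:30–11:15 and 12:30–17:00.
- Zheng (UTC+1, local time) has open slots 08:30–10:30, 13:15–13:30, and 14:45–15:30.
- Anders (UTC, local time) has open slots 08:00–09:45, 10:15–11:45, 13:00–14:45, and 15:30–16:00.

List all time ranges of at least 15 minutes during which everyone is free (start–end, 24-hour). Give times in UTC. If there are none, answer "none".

Noor → UTC: 14:00–14:30, 16:00–16:45, 18:15–18:30, 19:00–20:15.
Bob → UTC: 08:30–10:15, 11:30–16:00.
Zheng → UTC: 07:30–09:30, 12:15–12:30, 13:45–14:30.
Anders → UTC: 08:00–09:45, 10:15–11:45, 13:00–14:45, 15:30–16:00.
Noor ∩ Bob: 14:00–14:30.
Noor ∩ Bob ∩ Zheng: 14:00–14:30.
Noor ∩ Bob ∩ Zheng ∩ Anders: 14:00–14:30.
Windows ≥ 15 min: 14:00–14:30.

14:00–14:30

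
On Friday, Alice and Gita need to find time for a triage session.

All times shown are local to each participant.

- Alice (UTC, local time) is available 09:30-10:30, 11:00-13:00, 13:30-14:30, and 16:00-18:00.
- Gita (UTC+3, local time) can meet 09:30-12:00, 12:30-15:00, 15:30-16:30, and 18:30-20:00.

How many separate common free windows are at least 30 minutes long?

Alice → UTC: 09:30–10:30, 11:00–13:00, 13:30–14:30, 16:00–18:00.
Gita → UTC: 06:30–09:00, 09:30–12:00, 12:30–13:30, 15:30–17:00.
Alice ∩ Gita: 09:30–10:30, 11:00–12:00, 12:30–13:00, 16:00–17:00.
Windows ≥ 30 min: 09:30–10:30, 11:00–12:00, 12:30–13:00, 16:00–17:00.
That's 4 windows.

4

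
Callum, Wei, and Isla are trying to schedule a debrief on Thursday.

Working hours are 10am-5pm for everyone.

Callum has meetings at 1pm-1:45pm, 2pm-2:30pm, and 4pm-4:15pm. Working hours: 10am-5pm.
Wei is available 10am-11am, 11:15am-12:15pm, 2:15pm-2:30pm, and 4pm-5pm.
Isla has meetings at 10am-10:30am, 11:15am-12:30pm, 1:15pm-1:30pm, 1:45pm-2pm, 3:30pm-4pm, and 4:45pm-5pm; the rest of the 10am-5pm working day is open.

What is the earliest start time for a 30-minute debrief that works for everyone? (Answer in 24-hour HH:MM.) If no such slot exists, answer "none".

Callum free within 10:00–17:00: 10:00–13:00, 13:45–14:00, 14:30–16:00, 16:15–17:00.
Isla free within 10:00–17:00: 10:30–11:15, 12:30–13:15, 13:30–13:45, 14:00–15:30, 16:00–16:45.
Callum ∩ Wei: 10:00–11:00, 11:15–12:15, 16:15–17:00.
Callum ∩ Wei ∩ Isla: 10:30–11:00, 16:15–16:45.
Windows ≥ 30 min: 10:30–11:00, 16:15–16:45.
Earliest such window starts at 10:30.

10:30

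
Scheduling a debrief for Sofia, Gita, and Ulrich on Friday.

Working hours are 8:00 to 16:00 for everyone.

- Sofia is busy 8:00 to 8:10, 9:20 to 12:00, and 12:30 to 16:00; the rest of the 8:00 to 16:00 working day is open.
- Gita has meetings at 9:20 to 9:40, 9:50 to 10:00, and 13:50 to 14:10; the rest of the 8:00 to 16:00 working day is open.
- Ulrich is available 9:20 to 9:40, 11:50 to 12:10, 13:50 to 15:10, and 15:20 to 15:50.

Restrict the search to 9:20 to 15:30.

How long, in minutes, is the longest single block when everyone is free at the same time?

10 minutes

Sofia free within 08:00–16:00: 08:10–09:20, 12:00–12:30.
Gita free within 08:00–16:00: 08:00–09:20, 09:40–09:50, 10:00–13:50, 14:10–16:00.
Sofia ∩ Gita: 08:10–09:20, 12:00–12:30.
Sofia ∩ Gita ∩ Ulrich: 12:00–12:10.
Restricted to 09:20–15:30: 12:00–12:10.
Single common window of 10 minutes.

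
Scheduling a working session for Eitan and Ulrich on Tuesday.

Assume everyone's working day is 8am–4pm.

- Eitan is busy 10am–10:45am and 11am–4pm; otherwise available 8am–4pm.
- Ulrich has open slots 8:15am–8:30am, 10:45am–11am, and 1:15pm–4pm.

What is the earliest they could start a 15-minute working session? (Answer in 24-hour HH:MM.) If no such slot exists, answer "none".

Eitan free within 08:00–16:00: 08:00–10:00, 10:45–11:00.
Eitan ∩ Ulrich: 08:15–08:30, 10:45–11:00.
Windows ≥ 15 min: 08:15–08:30, 10:45–11:00.
Earliest such window starts at 08:15.

08:15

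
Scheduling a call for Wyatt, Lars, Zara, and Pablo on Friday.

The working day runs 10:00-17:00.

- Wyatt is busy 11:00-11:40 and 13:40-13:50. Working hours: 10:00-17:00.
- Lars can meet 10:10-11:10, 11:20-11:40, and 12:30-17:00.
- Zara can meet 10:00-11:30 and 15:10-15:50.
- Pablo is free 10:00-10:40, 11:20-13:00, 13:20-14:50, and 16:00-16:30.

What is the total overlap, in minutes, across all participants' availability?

30 minutes

Wyatt free within 10:00–17:00: 10:00–11:00, 11:40–13:40, 13:50–17:00.
Wyatt ∩ Lars: 10:10–11:00, 12:30–13:40, 13:50–17:00.
Wyatt ∩ Lars ∩ Zara: 10:10–11:00, 15:10–15:50.
Wyatt ∩ Lars ∩ Zara ∩ Pablo: 10:10–10:40.
Total common minutes: 30.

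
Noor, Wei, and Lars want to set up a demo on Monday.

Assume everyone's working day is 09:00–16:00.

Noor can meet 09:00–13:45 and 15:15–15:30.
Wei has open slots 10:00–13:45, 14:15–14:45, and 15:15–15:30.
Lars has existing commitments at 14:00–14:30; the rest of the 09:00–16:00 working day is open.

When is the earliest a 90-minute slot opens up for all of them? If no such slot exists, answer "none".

Lars free within 09:00–16:00: 09:00–14:00, 14:30–16:00.
Noor ∩ Wei: 10:00–13:45, 15:15–15:30.
Noor ∩ Wei ∩ Lars: 10:00–13:45, 15:15–15:30.
Windows ≥ 90 min: 10:00–13:45.
Earliest such window starts at 10:00.

10:00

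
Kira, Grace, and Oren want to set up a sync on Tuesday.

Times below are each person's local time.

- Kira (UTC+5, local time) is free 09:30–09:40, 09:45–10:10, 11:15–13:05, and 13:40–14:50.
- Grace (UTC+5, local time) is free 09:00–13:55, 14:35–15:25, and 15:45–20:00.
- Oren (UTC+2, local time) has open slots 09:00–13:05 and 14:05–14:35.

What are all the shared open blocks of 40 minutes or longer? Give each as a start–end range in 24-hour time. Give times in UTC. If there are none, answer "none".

Kira → UTC: 04:30–04:40, 04:45–05:10, 06:15–08:05, 08:40–09:50.
Grace → UTC: 04:00–08:55, 09:35–10:25, 10:45–15:00.
Oren → UTC: 07:00–11:05, 12:05–12:35.
Kira ∩ Grace: 04:30–04:40, 04:45–05:10, 06:15–08:05, 08:40–08:55, 09:35–09:50.
Kira ∩ Grace ∩ Oren: 07:00–08:05, 08:40–08:55, 09:35–09:50.
Windows ≥ 40 min: 07:00–08:05.

07:00–08:05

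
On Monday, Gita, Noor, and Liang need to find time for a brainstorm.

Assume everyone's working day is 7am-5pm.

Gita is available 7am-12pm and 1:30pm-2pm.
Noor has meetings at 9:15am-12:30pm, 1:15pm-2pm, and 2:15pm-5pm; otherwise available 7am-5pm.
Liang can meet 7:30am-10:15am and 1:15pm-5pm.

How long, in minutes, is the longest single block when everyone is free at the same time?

105 minutes

Noor free within 07:00–17:00: 07:00–09:15, 12:30–13:15, 14:00–14:15.
Gita ∩ Noor: 07:00–09:15.
Gita ∩ Noor ∩ Liang: 07:30–09:15.
Single common window of 105 minutes.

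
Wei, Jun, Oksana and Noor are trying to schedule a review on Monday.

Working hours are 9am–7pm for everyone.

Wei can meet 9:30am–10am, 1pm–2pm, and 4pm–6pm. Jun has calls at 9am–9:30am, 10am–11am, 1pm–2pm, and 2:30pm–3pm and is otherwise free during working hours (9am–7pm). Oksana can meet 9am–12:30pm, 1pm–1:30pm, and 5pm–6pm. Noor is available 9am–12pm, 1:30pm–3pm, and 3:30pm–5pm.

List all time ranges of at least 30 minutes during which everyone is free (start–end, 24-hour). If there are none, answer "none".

Jun free within 09:00–19:00: 09:30–10:00, 11:00–13:00, 14:00–14:30, 15:00–19:00.
Wei ∩ Jun: 09:30–10:00, 16:00–18:00.
Wei ∩ Jun ∩ Oksana: 09:30–10:00, 17:00–18:00.
Wei ∩ Jun ∩ Oksana ∩ Noor: 09:30–10:00.
Windows ≥ 30 min: 09:30–10:00.

09:30–10:00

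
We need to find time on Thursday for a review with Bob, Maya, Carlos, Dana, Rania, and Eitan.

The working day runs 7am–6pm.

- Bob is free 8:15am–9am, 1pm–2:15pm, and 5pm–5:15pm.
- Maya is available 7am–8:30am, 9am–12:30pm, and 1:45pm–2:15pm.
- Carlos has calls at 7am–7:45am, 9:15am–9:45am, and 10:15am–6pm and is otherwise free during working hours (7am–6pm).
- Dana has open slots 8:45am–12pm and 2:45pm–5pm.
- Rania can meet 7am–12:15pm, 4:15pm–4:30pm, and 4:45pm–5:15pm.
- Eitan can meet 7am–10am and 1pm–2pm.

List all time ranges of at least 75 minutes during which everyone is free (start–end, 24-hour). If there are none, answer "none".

Carlos free within 07:00–18:00: 07:45–09:15, 09:45–10:15.
Bob ∩ Maya: 08:15–08:30, 13:45–14:15.
Bob ∩ Maya ∩ Carlos: 08:15–08:30.
Bob ∩ Maya ∩ Carlos ∩ Dana: (none).
Bob ∩ Maya ∩ Carlos ∩ Dana ∩ Rania: (none).
Bob ∩ Maya ∩ Carlos ∩ Dana ∩ Rania ∩ Eitan: (none).
Windows ≥ 75 min: (none).

none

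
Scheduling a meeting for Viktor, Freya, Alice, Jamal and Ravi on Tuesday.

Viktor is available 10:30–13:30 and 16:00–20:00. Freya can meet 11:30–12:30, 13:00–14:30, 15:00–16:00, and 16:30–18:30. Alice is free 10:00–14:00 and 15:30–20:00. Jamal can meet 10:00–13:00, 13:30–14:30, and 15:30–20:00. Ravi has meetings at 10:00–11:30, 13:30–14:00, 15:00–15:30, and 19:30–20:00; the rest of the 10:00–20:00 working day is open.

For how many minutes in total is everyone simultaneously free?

Ravi free within 10:00–20:00: 11:30–13:30, 14:00–15:00, 15:30–19:30.
Viktor ∩ Freya: 11:30–12:30, 13:00–13:30, 16:30–18:30.
Viktor ∩ Freya ∩ Alice: 11:30–12:30, 13:00–13:30, 16:30–18:30.
Viktor ∩ Freya ∩ Alice ∩ Jamal: 11:30–12:30, 16:30–18:30.
Viktor ∩ Freya ∩ Alice ∩ Jamal ∩ Ravi: 11:30–12:30, 16:30–18:30.
Total common minutes: 60 + 120 = 180.

180 minutes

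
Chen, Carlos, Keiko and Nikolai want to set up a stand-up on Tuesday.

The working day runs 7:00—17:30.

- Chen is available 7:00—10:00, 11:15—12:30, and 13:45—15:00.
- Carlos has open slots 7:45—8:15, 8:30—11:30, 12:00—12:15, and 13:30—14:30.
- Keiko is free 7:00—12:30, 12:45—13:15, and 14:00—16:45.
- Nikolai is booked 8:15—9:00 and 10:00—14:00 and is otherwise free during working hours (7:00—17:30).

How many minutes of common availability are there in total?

120 minutes

Nikolai free within 07:00–17:30: 07:00–08:15, 09:00–10:00, 14:00–17:30.
Chen ∩ Carlos: 07:45–08:15, 08:30–10:00, 11:15–11:30, 12:00–12:15, 13:45–14:30.
Chen ∩ Carlos ∩ Keiko: 07:45–08:15, 08:30–10:00, 11:15–11:30, 12:00–12:15, 14:00–14:30.
Chen ∩ Carlos ∩ Keiko ∩ Nikolai: 07:45–08:15, 09:00–10:00, 14:00–14:30.
Total common minutes: 30 + 60 + 30 = 120.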